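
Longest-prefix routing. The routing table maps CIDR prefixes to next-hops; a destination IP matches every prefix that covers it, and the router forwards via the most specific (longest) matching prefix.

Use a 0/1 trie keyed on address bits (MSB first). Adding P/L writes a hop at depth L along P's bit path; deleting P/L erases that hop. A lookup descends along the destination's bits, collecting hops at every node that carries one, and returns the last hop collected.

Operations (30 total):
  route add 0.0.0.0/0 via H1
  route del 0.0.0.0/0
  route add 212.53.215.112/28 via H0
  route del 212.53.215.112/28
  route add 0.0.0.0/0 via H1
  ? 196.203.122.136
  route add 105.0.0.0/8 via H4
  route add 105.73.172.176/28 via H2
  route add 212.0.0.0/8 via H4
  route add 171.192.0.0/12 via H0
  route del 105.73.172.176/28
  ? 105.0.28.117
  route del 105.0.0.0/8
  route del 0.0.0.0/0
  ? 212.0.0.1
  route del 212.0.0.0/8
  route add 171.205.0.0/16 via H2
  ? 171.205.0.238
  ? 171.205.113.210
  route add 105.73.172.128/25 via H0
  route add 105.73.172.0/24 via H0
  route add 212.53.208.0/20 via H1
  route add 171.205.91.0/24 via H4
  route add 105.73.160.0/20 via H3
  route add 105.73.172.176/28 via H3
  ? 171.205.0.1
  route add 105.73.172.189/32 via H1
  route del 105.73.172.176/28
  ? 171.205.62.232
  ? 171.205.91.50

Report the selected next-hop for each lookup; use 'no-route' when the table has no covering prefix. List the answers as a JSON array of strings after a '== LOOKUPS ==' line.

Trace:
  + 0.0.0.0/0 (H1) depth=0
  del 0.0.0.0/0 (clear depth 0)
  + 212.53.215.112/28 (H0) depth=28
  del 212.53.215.112/28 (clear depth 28)
  + 0.0.0.0/0 (H1) depth=0
  lookup 196.203.122.136: bits 110 walk d0:H1→d1:-→d2:-→d3:- -> H1
  + 105.0.0.0/8 (H4) depth=8
  + 105.73.172.176/28 (H2) depth=28
  + 212.0.0.0/8 (H4) depth=8
  + 171.192.0.0/12 (H0) depth=12
  del 105.73.172.176/28 (clear depth 28)
  lookup 105.0.28.117: bits 011010010 walk d0:H1→d1:-→d2:-→d3:-→d4:-→d5:-→d6:-→d7:-→d8:H4→d9:- -> H4
  del 105.0.0.0/8 (clear depth 8)
  del 0.0.0.0/0 (clear depth 0)
  lookup 212.0.0.1: bits 1101010000 walk d0:-→d1:-→d2:-→d3:-→d4:-→d5:-→d6:-→d7:-→d8:H4→d9:-→d10:- -> H4
  del 212.0.0.0/8 (clear depth 8)
  + 171.205.0.0/16 (H2) depth=16
  lookup 171.205.0.238: bits 1010101111001101 walk d0:-→d1:-→d2:-→d3:-→d4:-→d5:-→d6:-→d7:-→d8:-→d9:-→d10:-→d11:-→d12:H0→d13:-→d14:-→d15:-→d16:H2 -> H2
  lookup 171.205.113.210: bits 1010101111001101 walk d0:-→d1:-→d2:-→d3:-→d4:-→d5:-→d6:-→d7:-→d8:-→d9:-→d10:-→d11:-→d12:H0→d13:-→d14:-→d15:-→d16:H2 -> H2
  + 105.73.172.128/25 (H0) depth=25
  + 105.73.172.0/24 (H0) depth=24
  + 212.53.208.0/20 (H1) depth=20
  + 171.205.91.0/24 (H4) depth=24
  + 105.73.160.0/20 (H3) depth=20
  + 105.73.172.176/28 (H3) depth=28
  lookup 171.205.0.1: bits 10101011110011010 walk d0:-→d1:-→d2:-→d3:-→d4:-→d5:-→d6:-→d7:-→d8:-→d9:-→d10:-→d11:-→d12:H0→d13:-→d14:-→d15:-→d16:H2→d17:- -> H2
  + 105.73.172.189/32 (H1) depth=32
  del 105.73.172.176/28 (clear depth 28)
  lookup 171.205.62.232: bits 10101011110011010 walk d0:-→d1:-→d2:-→d3:-→d4:-→d5:-→d6:-→d7:-→d8:-→d9:-→d10:-→d11:-→d12:H0→d13:-→d14:-→d15:-→d16:H2→d17:- -> H2
  lookup 171.205.91.50: bits 101010111100110101011011 walk d0:-→d1:-→d2:-→d3:-→d4:-→d5:-→d6:-→d7:-→d8:-→d9:-→d10:-→d11:-→d12:H0→d13:-→d14:-→d15:-→d16:H2→d17:-→d18:-→d19:-→d20:-→d21:-→d22:-→d23:-→d24:H4 -> H4

== LOOKUPS ==
["H1","H4","H4","H2","H2","H2","H2","H4"]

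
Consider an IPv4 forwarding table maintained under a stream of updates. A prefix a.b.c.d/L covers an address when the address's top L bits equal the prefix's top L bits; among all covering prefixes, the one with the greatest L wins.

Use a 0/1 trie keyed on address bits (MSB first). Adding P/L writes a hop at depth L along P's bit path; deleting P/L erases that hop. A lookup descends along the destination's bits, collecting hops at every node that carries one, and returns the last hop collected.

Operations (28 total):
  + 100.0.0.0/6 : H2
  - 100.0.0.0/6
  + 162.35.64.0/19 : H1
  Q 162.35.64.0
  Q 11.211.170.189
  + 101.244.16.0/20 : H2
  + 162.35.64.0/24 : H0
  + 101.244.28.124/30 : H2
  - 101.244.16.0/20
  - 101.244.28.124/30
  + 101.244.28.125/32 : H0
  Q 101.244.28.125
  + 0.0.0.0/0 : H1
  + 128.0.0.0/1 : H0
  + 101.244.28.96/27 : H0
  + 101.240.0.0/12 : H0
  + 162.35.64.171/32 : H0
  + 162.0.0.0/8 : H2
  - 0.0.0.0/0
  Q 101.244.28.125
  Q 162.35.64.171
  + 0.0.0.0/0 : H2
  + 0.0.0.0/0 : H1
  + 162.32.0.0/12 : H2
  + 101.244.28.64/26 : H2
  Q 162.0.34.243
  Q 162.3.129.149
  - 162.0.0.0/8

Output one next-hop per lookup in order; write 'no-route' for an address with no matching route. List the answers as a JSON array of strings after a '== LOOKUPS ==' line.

Process each operation:
  + 100.0.0.0/6 (H2) depth=6
  - 100.0.0.0/6 clear@6
  + 162.35.64.0/19 (H1) depth=19
  lookup 162.35.64.0: bits 1010001000100011010 walk d0:-→d1:-→d2:-→d3:-→d4:-→d5:-→d6:-→d7:-→d8:-→d9:-→d10:-→d11:-→d12:-→d13:-→d14:-→d15:-→d16:-→d17:-→d18:-→d19:H1 -> H1
  lookup 11.211.170.189: bits 0 walk d0:-→d1:- -> no-route
  + 101.244.16.0/20 (H2) depth=20
  + 162.35.64.0/24 (H0) depth=24
  + 101.244.28.124/30 (H2) depth=30
  - 101.244.16.0/20 clear@20
  - 101.244.28.124/30 clear@30
  + 101.244.28.125/32 (H0) depth=32
  lookup 101.244.28.125: bits 01100101111101000001110001111101 walk d0:-→d1:-→d2:-→d3:-→d4:-→d5:-→d6:-→d7:-→d8:-→d9:-→d10:-→d11:-→d12:-→d13:-→d14:-→d15:-→d16:-→d17:-→d18:-→d19:-→d20:-→d21:-→d22:-→d23:-→d24:-→d25:-→d26:-→d27:-→d28:-→d29:-→d30:-→d31:-→d32:H0 -> H0
  + 0.0.0.0/0 (H1) depth=0
  + 128.0.0.0/1 (H0) depth=1
  + 101.244.28.96/27 (H0) depth=27
  + 101.240.0.0/12 (H0) depth=12
  + 162.35.64.171/32 (H0) depth=32
  + 162.0.0.0/8 (H2) depth=8
  - 0.0.0.0/0 clear@0
  lookup 101.244.28.125: bits 01100101111101000001110001111101 walk d0:-→d1:-→d2:-→d3:-→d4:-→d5:-→d6:-→d7:-→d8:-→d9:-→d10:-→d11:-→d12:H0→d13:-→d14:-→d15:-→d16:-→d17:-→d18:-→d19:-→d20:-→d21:-→d22:-→d23:-→d24:-→d25:-→d26:-→d27:H0→d28:-→d29:-→d30:-→d31:-→d32:H0 -> H0
  lookup 162.35.64.171: bits 10100010001000110100000010101011 walk d0:-→d1:H0→d2:-→d3:-→d4:-→d5:-→d6:-→d7:-→d8:H2→d9:-→d10:-→d11:-→d12:-→d13:-→d14:-→d15:-→d16:-→d17:-→d18:-→d19:H1→d20:-→d21:-→d22:-→d23:-→d24:H0→d25:-→d26:-→d27:-→d28:-→d29:-→d30:-→d31:-→d32:H0 -> H0
  + 0.0.0.0/0 (H2) depth=0
  + 0.0.0.0/0 (H1) depth=0
  + 162.32.0.0/12 (H2) depth=12
  + 101.244.28.64/26 (H2) depth=26
  lookup 162.0.34.243: bits 1010001000 walk d0:H1→d1:H0→d2:-→d3:-→d4:-→d5:-→d6:-→d7:-→d8:H2→d9:-→d10:- -> H2
  lookup 162.3.129.149: bits 1010001000 walk d0:H1→d1:H0→d2:-→d3:-→d4:-→d5:-→d6:-→d7:-→d8:H2→d9:-→d10:- -> H2
  - 162.0.0.0/8 clear@8

== LOOKUPS ==
["H1","no-route","H0","H0","H0","H2","H2"]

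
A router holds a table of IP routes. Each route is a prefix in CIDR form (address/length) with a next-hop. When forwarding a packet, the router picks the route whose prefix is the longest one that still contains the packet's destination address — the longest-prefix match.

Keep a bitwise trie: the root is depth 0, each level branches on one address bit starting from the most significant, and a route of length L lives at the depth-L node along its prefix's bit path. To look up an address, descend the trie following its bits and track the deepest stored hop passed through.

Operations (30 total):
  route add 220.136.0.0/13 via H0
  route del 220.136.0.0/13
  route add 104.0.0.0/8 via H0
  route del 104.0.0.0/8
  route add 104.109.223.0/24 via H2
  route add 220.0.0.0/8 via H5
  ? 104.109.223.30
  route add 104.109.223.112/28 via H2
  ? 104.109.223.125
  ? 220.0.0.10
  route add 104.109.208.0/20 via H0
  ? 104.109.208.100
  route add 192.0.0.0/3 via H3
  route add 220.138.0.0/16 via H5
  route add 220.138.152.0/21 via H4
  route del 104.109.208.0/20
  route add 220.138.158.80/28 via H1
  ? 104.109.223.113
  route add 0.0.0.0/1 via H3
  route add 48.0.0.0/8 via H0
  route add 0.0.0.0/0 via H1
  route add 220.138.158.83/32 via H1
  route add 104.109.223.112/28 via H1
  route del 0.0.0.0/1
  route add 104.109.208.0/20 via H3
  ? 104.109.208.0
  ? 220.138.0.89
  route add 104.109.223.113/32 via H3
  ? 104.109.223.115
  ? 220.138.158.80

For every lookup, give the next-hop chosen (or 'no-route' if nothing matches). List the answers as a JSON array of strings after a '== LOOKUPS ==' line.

Process each operation:
  add 220.136.0.0/13 -> H0 at depth 13
  - 220.136.0.0/13 clear@13
  add 104.0.0.0/8 -> H0 at depth 8
  - 104.0.0.0/8 clear@8
  add 104.109.223.0/24 -> H2 at depth 24
  add 220.0.0.0/8 -> H5 at depth 8
  ? 104.109.223.30  path d0:-→d1:-→d2:-→d3:-→d4:-→d5:-→d6:-→d7:-→d8:-→d9:-→d10:-→d11:-→d12:-→d13:-→d14:-→d15:-→d16:-→d17:-→d18:-→d19:-→d20:-→d21:-→d22:-→d23:-→d24:H2  best=H2
  add 104.109.223.112/28 -> H2 at depth 28
  ? 104.109.223.125  path d0:-→d1:-→d2:-→d3:-→d4:-→d5:-→d6:-→d7:-→d8:-→d9:-→d10:-→d11:-→d12:-→d13:-→d14:-→d15:-→d16:-→d17:-→d18:-→d19:-→d20:-→d21:-→d22:-→d23:-→d24:H2→d25:-→d26:-→d27:-→d28:H2  best=H2
  ? 220.0.0.10  path d0:-→d1:-→d2:-→d3:-→d4:-→d5:-→d6:-→d7:-→d8:H5  best=H5
  add 104.109.208.0/20 -> H0 at depth 20
  ? 104.109.208.100  path d0:-→d1:-→d2:-→d3:-→d4:-→d5:-→d6:-→d7:-→d8:-→d9:-→d10:-→d11:-→d12:-→d13:-→d14:-→d15:-→d16:-→d17:-→d18:-→d19:-→d20:H0  best=H0
  add 192.0.0.0/3 -> H3 at depth 3
  add 220.138.0.0/16 -> H5 at depth 16
  add 220.138.152.0/21 -> H4 at depth 21
  - 104.109.208.0/20 clear@20
  add 220.138.158.80/28 -> H1 at depth 28
  ? 104.109.223.113  path d0:-→d1:-→d2:-→d3:-→d4:-→d5:-→d6:-→d7:-→d8:-→d9:-→d10:-→d11:-→d12:-→d13:-→d14:-→d15:-→d16:-→d17:-→d18:-→d19:-→d20:-→d21:-→d22:-→d23:-→d24:H2→d25:-→d26:-→d27:-→d28:H2  best=H2
  add 0.0.0.0/1 -> H3 at depth 1
  add 48.0.0.0/8 -> H0 at depth 8
  add 0.0.0.0/0 -> H1 at depth 0
  add 220.138.158.83/32 -> H1 at depth 32
  add 104.109.223.112/28 -> H1 at depth 28
  - 0.0.0.0/1 clear@1
  add 104.109.208.0/20 -> H3 at depth 20
  ? 104.109.208.0  path d0:H1→d1:-→d2:-→d3:-→d4:-→d5:-→d6:-→d7:-→d8:-→d9:-→d10:-→d11:-→d12:-→d13:-→d14:-→d15:-→d16:-→d17:-→d18:-→d19:-→d20:H3  best=H3
  ? 220.138.0.89  path d0:H1→d1:-→d2:-→d3:H3→d4:-→d5:-→d6:-→d7:-→d8:H5→d9:-→d10:-→d11:-→d12:-→d13:-→d14:-→d15:-→d16:H5  best=H5
  add 104.109.223.113/32 -> H3 at depth 32
  ? 104.109.223.115  path d0:H1→d1:-→d2:-→d3:-→d4:-→d5:-→d6:-→d7:-→d8:-→d9:-→d10:-→d11:-→d12:-→d13:-→d14:-→d15:-→d16:-→d17:-→d18:-→d19:-→d20:H3→d21:-→d22:-→d23:-→d24:H2→d25:-→d26:-→d27:-→d28:H1→d29:-→d30:-  best=H1
  ? 220.138.158.80  path d0:H1→d1:-→d2:-→d3:H3→d4:-→d5:-→d6:-→d7:-→d8:H5→d9:-→d10:-→d11:-→d12:-→d13:-→d14:-→d15:-→d16:H5→d17:-→d18:-→d19:-→d20:-→d21:H4→d22:-→d23:-→d24:-→d25:-→d26:-→d27:-→d28:H1→d29:-→d30:-  best=H1

== LOOKUPS ==
["H2","H2","H5","H0","H2","H3","H5","H1","H1"]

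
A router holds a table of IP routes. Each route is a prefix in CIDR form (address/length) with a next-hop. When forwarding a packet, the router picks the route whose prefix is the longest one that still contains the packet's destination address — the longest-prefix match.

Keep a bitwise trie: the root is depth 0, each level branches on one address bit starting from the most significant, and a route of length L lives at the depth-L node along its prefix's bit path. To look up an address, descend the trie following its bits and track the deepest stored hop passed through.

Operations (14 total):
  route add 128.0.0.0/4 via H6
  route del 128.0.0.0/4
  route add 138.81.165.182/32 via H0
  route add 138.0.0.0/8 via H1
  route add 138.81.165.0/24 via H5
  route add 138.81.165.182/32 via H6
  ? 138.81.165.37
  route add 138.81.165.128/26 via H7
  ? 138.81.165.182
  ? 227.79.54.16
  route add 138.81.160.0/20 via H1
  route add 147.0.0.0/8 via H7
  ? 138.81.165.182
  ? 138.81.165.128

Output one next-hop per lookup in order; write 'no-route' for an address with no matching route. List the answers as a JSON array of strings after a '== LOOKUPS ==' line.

Apply in order:
  + 128.0.0.0/4 (H6) depth=4
  - 128.0.0.0/4 clear@4
  + 138.81.165.182/32 (H0) depth=32
  + 138.0.0.0/8 (H1) depth=8
  + 138.81.165.0/24 (H5) depth=24
  + 138.81.165.182/32 (H6) depth=32
  Q 138.81.165.37: descend 100010100101000110100101 ; hops seen [H1,H5] ; pick H5
  + 138.81.165.128/26 (H7) depth=26
  Q 138.81.165.182: descend 10001010010100011010010110110110 ; hops seen [H1,H5,H7,H6] ; pick H6
  Q 227.79.54.16: descend 1 ; hops seen [∅] ; pick no-route
  + 138.81.160.0/20 (H1) depth=20
  + 147.0.0.0/8 (H7) depth=8
  Q 138.81.165.182: descend 10001010010100011010010110110110 ; hops seen [H1,H1,H5,H7,H6] ; pick H6
  Q 138.81.165.128: descend 10001010010100011010010110 ; hops seen [H1,H1,H5,H7] ; pick H7

== LOOKUPS ==
["H5","H6","no-route","H6","H7"]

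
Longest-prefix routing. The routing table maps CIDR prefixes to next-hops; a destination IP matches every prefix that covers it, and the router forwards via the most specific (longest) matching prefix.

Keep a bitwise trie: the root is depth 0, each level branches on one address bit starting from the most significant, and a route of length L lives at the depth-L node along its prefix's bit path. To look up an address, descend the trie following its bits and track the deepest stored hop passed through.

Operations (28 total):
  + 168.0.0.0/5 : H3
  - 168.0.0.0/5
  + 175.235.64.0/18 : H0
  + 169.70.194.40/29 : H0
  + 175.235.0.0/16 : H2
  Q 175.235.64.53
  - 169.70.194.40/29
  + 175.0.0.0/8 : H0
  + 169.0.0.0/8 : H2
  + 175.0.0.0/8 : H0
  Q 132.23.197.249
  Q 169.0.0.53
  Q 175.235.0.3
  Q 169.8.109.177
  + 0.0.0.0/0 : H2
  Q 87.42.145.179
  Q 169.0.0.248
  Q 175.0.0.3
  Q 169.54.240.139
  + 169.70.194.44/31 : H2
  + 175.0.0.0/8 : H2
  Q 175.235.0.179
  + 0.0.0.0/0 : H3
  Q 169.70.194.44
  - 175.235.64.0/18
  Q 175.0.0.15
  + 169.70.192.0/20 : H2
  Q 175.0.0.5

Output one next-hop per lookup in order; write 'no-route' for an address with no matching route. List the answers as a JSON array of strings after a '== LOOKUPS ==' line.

Process each operation:
  add 168.0.0.0/5 -> H3 at depth 5
  - 168.0.0.0/5 clear@5
  add 175.235.64.0/18 -> H0 at depth 18
  add 169.70.194.40/29 -> H0 at depth 29
  add 175.235.0.0/16 -> H2 at depth 16
  Q 175.235.64.53: descend 101011111110101101 ; hops seen [H2,H0] ; pick H0
  - 169.70.194.40/29 clear@29
  add 175.0.0.0/8 -> H0 at depth 8
  add 169.0.0.0/8 -> H2 at depth 8
  add 175.0.0.0/8 -> H0 at depth 8
  Q 132.23.197.249: descend 10 ; hops seen [∅] ; pick no-route
  Q 169.0.0.53: descend 101010010 ; hops seen [H2] ; pick H2
  Q 175.235.0.3: descend 10101111111010110 ; hops seen [H0,H2] ; pick H2
  Q 169.8.109.177: descend 101010010 ; hops seen [H2] ; pick H2
  add 0.0.0.0/0 -> H2 at depth 0
  Q 87.42.145.179: descend ε ; hops seen [H2] ; pick H2
  Q 169.0.0.248: descend 101010010 ; hops seen [H2,H2] ; pick H2
  Q 175.0.0.3: descend 10101111 ; hops seen [H2,H0] ; pick H0
  Q 169.54.240.139: descend 101010010 ; hops seen [H2,H2] ; pick H2
  add 169.70.194.44/31 -> H2 at depth 31
  add 175.0.0.0/8 -> H2 at depth 8
  Q 175.235.0.179: descend 10101111111010110 ; hops seen [H2,H2,H2] ; pick H2
  add 0.0.0.0/0 -> H3 at depth 0
  Q 169.70.194.44: descend 1010100101000110110000100010110 ; hops seen [H3,H2,H2] ; pick H2
  - 175.235.64.0/18 clear@18
  Q 175.0.0.15: descend 10101111 ; hops seen [H3,H2] ; pick H2
  add 169.70.192.0/20 -> H2 at depth 20
  Q 175.0.0.5: descend 10101111 ; hops seen [H3,H2] ; pick H2

== LOOKUPS ==
["H0","no-route","H2","H2","H2","H2","H2","H0","H2","H2","H2","H2","H2"]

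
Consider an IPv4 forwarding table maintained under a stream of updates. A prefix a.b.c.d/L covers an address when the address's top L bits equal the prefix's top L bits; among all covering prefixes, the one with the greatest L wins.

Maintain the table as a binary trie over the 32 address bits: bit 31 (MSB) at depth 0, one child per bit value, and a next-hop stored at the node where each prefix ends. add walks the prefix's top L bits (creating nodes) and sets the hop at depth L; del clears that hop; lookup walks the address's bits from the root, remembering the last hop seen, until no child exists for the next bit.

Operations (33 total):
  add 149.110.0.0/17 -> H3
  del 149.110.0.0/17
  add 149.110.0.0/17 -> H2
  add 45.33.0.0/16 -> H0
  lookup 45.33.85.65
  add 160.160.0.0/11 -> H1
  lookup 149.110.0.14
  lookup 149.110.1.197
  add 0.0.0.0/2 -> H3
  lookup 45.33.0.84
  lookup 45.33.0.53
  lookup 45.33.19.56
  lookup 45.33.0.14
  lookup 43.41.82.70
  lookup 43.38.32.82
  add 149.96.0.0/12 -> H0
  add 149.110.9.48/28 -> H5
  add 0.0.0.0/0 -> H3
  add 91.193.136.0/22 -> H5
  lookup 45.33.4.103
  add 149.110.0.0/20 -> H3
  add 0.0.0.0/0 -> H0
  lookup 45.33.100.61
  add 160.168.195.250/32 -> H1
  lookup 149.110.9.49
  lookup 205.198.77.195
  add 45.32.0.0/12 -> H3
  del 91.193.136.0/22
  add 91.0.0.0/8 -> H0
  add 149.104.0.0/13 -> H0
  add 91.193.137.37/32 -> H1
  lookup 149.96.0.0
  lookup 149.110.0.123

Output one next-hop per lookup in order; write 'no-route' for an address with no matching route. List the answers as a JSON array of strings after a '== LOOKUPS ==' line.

Process each operation:
  + 149.110.0.0/17 (H3) depth=17
  - 149.110.0.0/17 clear@17
  + 149.110.0.0/17 (H2) depth=17
  + 45.33.0.0/16 (H0) depth=16
  lookup 45.33.85.65: bits 0010110100100001 walk d0:-→d1:-→d2:-→d3:-→d4:-→d5:-→d6:-→d7:-→d8:-→d9:-→d10:-→d11:-→d12:-→d13:-→d14:-→d15:-→d16:H0 -> H0
  + 160.160.0.0/11 (H1) depth=11
  lookup 149.110.0.14: bits 10010101011011100 walk d0:-→d1:-→d2:-→d3:-→d4:-→d5:-→d6:-→d7:-→d8:-→d9:-→d10:-→d11:-→d12:-→d13:-→d14:-→d15:-→d16:-→d17:H2 -> H2
  lookup 149.110.1.197: bits 10010101011011100 walk d0:-→d1:-→d2:-→d3:-→d4:-→d5:-→d6:-→d7:-→d8:-→d9:-→d10:-→d11:-→d12:-→d13:-→d14:-→d15:-→d16:-→d17:H2 -> H2
  + 0.0.0.0/2 (H3) depth=2
  lookup 45.33.0.84: bits 0010110100100001 walk d0:-→d1:-→d2:H3→d3:-→d4:-→d5:-→d6:-→d7:-→d8:-→d9:-→d10:-→d11:-→d12:-→d13:-→d14:-→d15:-→d16:H0 -> H0
  lookup 45.33.0.53: bits 0010110100100001 walk d0:-→d1:-→d2:H3→d3:-→d4:-→d5:-→d6:-→d7:-→d8:-→d9:-→d10:-→d11:-→d12:-→d13:-→d14:-→d15:-→d16:H0 -> H0
  lookup 45.33.19.56: bits 0010110100100001 walk d0:-→d1:-→d2:H3→d3:-→d4:-→d5:-→d6:-→d7:-→d8:-→d9:-→d10:-→d11:-→d12:-→d13:-→d14:-→d15:-→d16:H0 -> H0
  lookup 45.33.0.14: bits 0010110100100001 walk d0:-→d1:-→d2:H3→d3:-→d4:-→d5:-→d6:-→d7:-→d8:-→d9:-→d10:-→d11:-→d12:-→d13:-→d14:-→d15:-→d16:H0 -> H0
  lookup 43.41.82.70: bits 00101 walk d0:-→d1:-→d2:H3→d3:-→d4:-→d5:- -> H3
  lookup 43.38.32.82: bits 00101 walk d0:-→d1:-→d2:H3→d3:-→d4:-→d5:- -> H3
  + 149.96.0.0/12 (H0) depth=12
  + 149.110.9.48/28 (H5) depth=28
  + 0.0.0.0/0 (H3) depth=0
  + 91.193.136.0/22 (H5) depth=22
  lookup 45.33.4.103: bits 0010110100100001 walk d0:H3→d1:-→d2:H3→d3:-→d4:-→d5:-→d6:-→d7:-→d8:-→d9:-→d10:-→d11:-→d12:-→d13:-→d14:-→d15:-→d16:H0 -> H0
  + 149.110.0.0/20 (H3) depth=20
  + 0.0.0.0/0 (H0) depth=0
  lookup 45.33.100.61: bits 0010110100100001 walk d0:H0→d1:-→d2:H3→d3:-→d4:-→d5:-→d6:-→d7:-→d8:-→d9:-→d10:-→d11:-→d12:-→d13:-→d14:-→d15:-→d16:H0 -> H0
  + 160.168.195.250/32 (H1) depth=32
  lookup 149.110.9.49: bits 1001010101101110000010010011 walk d0:H0→d1:-→d2:-→d3:-→d4:-→d5:-→d6:-→d7:-→d8:-→d9:-→d10:-→d11:-→d12:H0→d13:-→d14:-→d15:-→d16:-→d17:H2→d18:-→d19:-→d20:H3→d21:-→d22:-→d23:-→d24:-→d25:-→d26:-→d27:-→d28:H5 -> H5
  lookup 205.198.77.195: bits 1 walk d0:H0→d1:- -> H0
  + 45.32.0.0/12 (H3) depth=12
  - 91.193.136.0/22 clear@22
  + 91.0.0.0/8 (H0) depth=8
  + 149.104.0.0/13 (H0) depth=13
  + 91.193.137.37/32 (H1) depth=32
  lookup 149.96.0.0: bits 100101010110 walk d0:H0→d1:-→d2:-→d3:-→d4:-→d5:-→d6:-→d7:-→d8:-→d9:-→d10:-→d11:-→d12:H0 -> H0
  lookup 149.110.0.123: bits 10010101011011100000 walk d0:H0→d1:-→d2:-→d3:-→d4:-→d5:-→d6:-→d7:-→d8:-→d9:-→d10:-→d11:-→d12:H0→d13:H0→d14:-→d15:-→d16:-→d17:H2→d18:-→d19:-→d20:H3 -> H3

== LOOKUPS ==
["H0","H2","H2","H0","H0","H0","H0","H3","H3","H0","H0","H5","H0","H0","H3"]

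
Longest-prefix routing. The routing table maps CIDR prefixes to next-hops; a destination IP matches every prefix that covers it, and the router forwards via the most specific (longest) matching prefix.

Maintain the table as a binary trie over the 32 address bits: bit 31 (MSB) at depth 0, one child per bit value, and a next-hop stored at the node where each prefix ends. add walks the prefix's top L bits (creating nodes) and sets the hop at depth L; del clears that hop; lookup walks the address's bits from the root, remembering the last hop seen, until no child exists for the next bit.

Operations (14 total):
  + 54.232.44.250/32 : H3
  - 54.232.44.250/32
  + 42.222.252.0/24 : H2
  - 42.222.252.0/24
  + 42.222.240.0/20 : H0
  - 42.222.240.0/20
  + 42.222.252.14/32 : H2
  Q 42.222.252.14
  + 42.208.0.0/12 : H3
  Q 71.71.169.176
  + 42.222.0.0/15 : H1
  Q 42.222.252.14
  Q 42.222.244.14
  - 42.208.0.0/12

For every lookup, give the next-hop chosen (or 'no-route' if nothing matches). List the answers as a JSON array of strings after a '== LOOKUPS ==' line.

Process each operation:
  add 54.232.44.250/32 -> H3 at depth 32
  - 54.232.44.250/32 clear@32
  add 42.222.252.0/24 -> H2 at depth 24
  - 42.222.252.0/24 clear@24
  add 42.222.240.0/20 -> H0 at depth 20
  - 42.222.240.0/20 clear@20
  add 42.222.252.14/32 -> H2 at depth 32
  ? 42.222.252.14  path d0:-→d1:-→d2:-→d3:-→d4:-→d5:-→d6:-→d7:-→d8:-→d9:-→d10:-→d11:-→d12:-→d13:-→d14:-→d15:-→d16:-→d17:-→d18:-→d19:-→d20:-→d21:-→d22:-→d23:-→d24:-→d25:-→d26:-→d27:-→d28:-→d29:-→d30:-→d31:-→d32:H2  best=H2
  add 42.208.0.0/12 -> H3 at depth 12
  ? 71.71.169.176  path d0:-→d1:-  best=no-route
  add 42.222.0.0/15 -> H1 at depth 15
  ? 42.222.252.14  path d0:-→d1:-→d2:-→d3:-→d4:-→d5:-→d6:-→d7:-→d8:-→d9:-→d10:-→d11:-→d12:H3→d13:-→d14:-→d15:H1→d16:-→d17:-→d18:-→d19:-→d20:-→d21:-→d22:-→d23:-→d24:-→d25:-→d26:-→d27:-→d28:-→d29:-→d30:-→d31:-→d32:H2  best=H2
  ? 42.222.244.14  path d0:-→d1:-→d2:-→d3:-→d4:-→d5:-→d6:-→d7:-→d8:-→d9:-→d10:-→d11:-→d12:H3→d13:-→d14:-→d15:H1→d16:-→d17:-→d18:-→d19:-→d20:-  best=H1
  - 42.208.0.0/12 clear@12

== LOOKUPS ==
["H2","no-route","H2","H1"]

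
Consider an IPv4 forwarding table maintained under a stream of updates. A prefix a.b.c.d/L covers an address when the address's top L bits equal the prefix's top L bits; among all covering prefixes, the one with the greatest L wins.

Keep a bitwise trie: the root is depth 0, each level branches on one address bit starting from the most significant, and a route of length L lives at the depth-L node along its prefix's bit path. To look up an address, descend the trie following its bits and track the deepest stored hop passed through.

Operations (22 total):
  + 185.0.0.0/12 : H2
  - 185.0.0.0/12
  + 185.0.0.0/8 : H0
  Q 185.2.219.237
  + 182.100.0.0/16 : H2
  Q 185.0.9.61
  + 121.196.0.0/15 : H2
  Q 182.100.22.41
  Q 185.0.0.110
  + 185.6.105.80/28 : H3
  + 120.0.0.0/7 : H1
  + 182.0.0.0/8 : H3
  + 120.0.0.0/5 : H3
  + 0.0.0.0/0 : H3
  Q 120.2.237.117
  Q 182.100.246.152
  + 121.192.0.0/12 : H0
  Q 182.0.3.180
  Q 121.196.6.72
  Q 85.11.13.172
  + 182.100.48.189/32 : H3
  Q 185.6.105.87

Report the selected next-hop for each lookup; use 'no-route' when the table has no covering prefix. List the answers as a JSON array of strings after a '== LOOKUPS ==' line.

Process each operation:
  + 185.0.0.0/12 (H2) depth=12
  - 185.0.0.0/12 clear@12
  + 185.0.0.0/8 (H0) depth=8
  Q 185.2.219.237: descend 101110010000 ; hops seen [H0] ; pick H0
  + 182.100.0.0/16 (H2) depth=16
  Q 185.0.9.61: descend 101110010000 ; hops seen [H0] ; pick H0
  + 121.196.0.0/15 (H2) depth=15
  Q 182.100.22.41: descend 1011011001100100 ; hops seen [H2] ; pick H2
  Q 185.0.0.110: descend 101110010000 ; hops seen [H0] ; pick H0
  + 185.6.105.80/28 (H3) depth=28
  + 120.0.0.0/7 (H1) depth=7
  + 182.0.0.0/8 (H3) depth=8
  + 120.0.0.0/5 (H3) depth=5
  + 0.0.0.0/0 (H3) depth=0
  Q 120.2.237.117: descend 0111100 ; hops seen [H3,H3,H1] ; pick H1
  Q 182.100.246.152: descend 1011011001100100 ; hops seen [H3,H3,H2] ; pick H2
  + 121.192.0.0/12 (H0) depth=12
  Q 182.0.3.180: descend 101101100 ; hops seen [H3,H3] ; pick H3
  Q 121.196.6.72: descend 011110011100010 ; hops seen [H3,H3,H1,H0,H2] ; pick H2
  Q 85.11.13.172: descend 01 ; hops seen [H3] ; pick H3
  + 182.100.48.189/32 (H3) depth=32
  Q 185.6.105.87: descend 1011100100000110011010010101 ; hops seen [H3,H0,H3] ; pick H3

== LOOKUPS ==
["H0","H0","H2","H0","H1","H2","H3","H2","H3","H3"]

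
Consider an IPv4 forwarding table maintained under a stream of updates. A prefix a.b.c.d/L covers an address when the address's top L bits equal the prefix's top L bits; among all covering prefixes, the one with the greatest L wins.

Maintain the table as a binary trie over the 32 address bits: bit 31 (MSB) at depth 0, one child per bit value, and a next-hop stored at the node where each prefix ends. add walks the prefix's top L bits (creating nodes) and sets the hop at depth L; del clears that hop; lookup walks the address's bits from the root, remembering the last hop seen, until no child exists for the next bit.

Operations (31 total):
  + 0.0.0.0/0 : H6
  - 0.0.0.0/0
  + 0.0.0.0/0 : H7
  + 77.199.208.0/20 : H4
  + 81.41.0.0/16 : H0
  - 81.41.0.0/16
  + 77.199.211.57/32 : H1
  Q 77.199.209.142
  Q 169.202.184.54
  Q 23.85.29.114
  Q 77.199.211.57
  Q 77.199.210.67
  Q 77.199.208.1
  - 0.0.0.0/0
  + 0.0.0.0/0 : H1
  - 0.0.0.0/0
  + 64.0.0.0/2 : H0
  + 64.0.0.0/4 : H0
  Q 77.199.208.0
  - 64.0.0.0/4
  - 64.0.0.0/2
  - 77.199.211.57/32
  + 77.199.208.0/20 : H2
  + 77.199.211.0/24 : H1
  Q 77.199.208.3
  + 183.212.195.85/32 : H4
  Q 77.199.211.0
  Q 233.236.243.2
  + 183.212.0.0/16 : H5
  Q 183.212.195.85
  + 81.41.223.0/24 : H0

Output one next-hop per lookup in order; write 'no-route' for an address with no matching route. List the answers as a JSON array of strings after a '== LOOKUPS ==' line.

Trace:
  + 0.0.0.0/0 (H6) depth=0
  - 0.0.0.0/0 clear@0
  + 0.0.0.0/0 (H7) depth=0
  + 77.199.208.0/20 (H4) depth=20
  + 81.41.0.0/16 (H0) depth=16
  - 81.41.0.0/16 clear@16
  + 77.199.211.57/32 (H1) depth=32
  Q 77.199.209.142: descend 0100110111000111110100 ; hops seen [H7,H4] ; pick H4
  Q 169.202.184.54: descend ε ; hops seen [H7] ; pick H7
  Q 23.85.29.114: descend 0 ; hops seen [H7] ; pick H7
  Q 77.199.211.57: descend 01001101110001111101001100111001 ; hops seen [H7,H4,H1] ; pick H1
  Q 77.199.210.67: descend 01001101110001111101001 ; hops seen [H7,H4] ; pick H4
  Q 77.199.208.1: descend 0100110111000111110100 ; hops seen [H7,H4] ; pick H4
  - 0.0.0.0/0 clear@0
  + 0.0.0.0/0 (H1) depth=0
  - 0.0.0.0/0 clear@0
  + 64.0.0.0/2 (H0) depth=2
  + 64.0.0.0/4 (H0) depth=4
  Q 77.199.208.0: descend 0100110111000111110100 ; hops seen [H0,H0,H4] ; pick H4
  - 64.0.0.0/4 clear@4
  - 64.0.0.0/2 clear@2
  - 77.199.211.57/32 clear@32
  + 77.199.208.0/20 (H2) depth=20
  + 77.199.211.0/24 (H1) depth=24
  Q 77.199.208.3: descend 0100110111000111110100 ; hops seen [H2] ; pick H2
  + 183.212.195.85/32 (H4) depth=32
  Q 77.199.211.0: descend 01001101110001111101001100 ; hops seen [H2,H1] ; pick H1
  Q 233.236.243.2: descend 1 ; hops seen [∅] ; pick no-route
  + 183.212.0.0/16 (H5) depth=16
  Q 183.212.195.85: descend 10110111110101001100001101010101 ; hops seen [H5,H4] ; pick H4
  + 81.41.223.0/24 (H0) depth=24

== LOOKUPS ==
["H4","H7","H7","H1","H4","H4","H4","H2","H1","no-route","H4"]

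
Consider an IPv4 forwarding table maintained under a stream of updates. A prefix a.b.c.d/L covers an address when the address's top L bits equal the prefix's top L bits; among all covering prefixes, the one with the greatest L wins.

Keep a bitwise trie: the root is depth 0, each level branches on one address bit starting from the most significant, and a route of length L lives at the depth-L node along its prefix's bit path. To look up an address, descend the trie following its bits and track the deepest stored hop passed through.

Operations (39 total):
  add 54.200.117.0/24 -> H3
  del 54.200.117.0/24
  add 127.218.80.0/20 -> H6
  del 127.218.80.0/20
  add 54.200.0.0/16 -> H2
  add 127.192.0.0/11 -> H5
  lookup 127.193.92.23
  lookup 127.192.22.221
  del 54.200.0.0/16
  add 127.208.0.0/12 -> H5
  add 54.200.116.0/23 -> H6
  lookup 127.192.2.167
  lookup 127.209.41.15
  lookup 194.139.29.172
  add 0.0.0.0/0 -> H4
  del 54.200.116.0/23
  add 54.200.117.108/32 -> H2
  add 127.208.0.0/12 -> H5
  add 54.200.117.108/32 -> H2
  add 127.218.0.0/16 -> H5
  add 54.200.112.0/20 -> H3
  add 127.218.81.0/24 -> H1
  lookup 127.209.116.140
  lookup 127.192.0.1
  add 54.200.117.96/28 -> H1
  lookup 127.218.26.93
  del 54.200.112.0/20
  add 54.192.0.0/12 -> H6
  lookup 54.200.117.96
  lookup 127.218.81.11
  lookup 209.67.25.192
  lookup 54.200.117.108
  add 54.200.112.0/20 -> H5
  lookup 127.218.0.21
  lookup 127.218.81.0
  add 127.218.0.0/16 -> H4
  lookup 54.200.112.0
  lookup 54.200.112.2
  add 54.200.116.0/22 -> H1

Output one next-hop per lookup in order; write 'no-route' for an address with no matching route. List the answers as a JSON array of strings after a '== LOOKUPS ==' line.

Apply in order:
  add 54.200.117.0/24 -> H3 at depth 24
  del 54.200.117.0/24 (clear depth 24)
  add 127.218.80.0/20 -> H6 at depth 20
  del 127.218.80.0/20 (clear depth 20)
  add 54.200.0.0/16 -> H2 at depth 16
  add 127.192.0.0/11 -> H5 at depth 11
  ? 127.193.92.23  path d0:-→d1:-→d2:-→d3:-→d4:-→d5:-→d6:-→d7:-→d8:-→d9:-→d10:-→d11:H5  best=H5
  ? 127.192.22.221  path d0:-→d1:-→d2:-→d3:-→d4:-→d5:-→d6:-→d7:-→d8:-→d9:-→d10:-→d11:H5  best=H5
  del 54.200.0.0/16 (clear depth 16)
  add 127.208.0.0/12 -> H5 at depth 12
  add 54.200.116.0/23 -> H6 at depth 23
  ? 127.192.2.167  path d0:-→d1:-→d2:-→d3:-→d4:-→d5:-→d6:-→d7:-→d8:-→d9:-→d10:-→d11:H5  best=H5
  ? 127.209.41.15  path d0:-→d1:-→d2:-→d3:-→d4:-→d5:-→d6:-→d7:-→d8:-→d9:-→d10:-→d11:H5→d12:H5  best=H5
  ? 194.139.29.172  path d0:-  best=no-route
  add 0.0.0.0/0 -> H4 at depth 0
  del 54.200.116.0/23 (clear depth 23)
  add 54.200.117.108/32 -> H2 at depth 32
  add 127.208.0.0/12 -> H5 at depth 12
  add 54.200.117.108/32 -> H2 at depth 32
  add 127.218.0.0/16 -> H5 at depth 16
  add 54.200.112.0/20 -> H3 at depth 20
  add 127.218.81.0/24 -> H1 at depth 24
  ? 127.209.116.140  path d0:H4→d1:-→d2:-→d3:-→d4:-→d5:-→d6:-→d7:-→d8:-→d9:-→d10:-→d11:H5→d12:H5  best=H5
  ? 127.192.0.1  path d0:H4→d1:-→d2:-→d3:-→d4:-→d5:-→d6:-→d7:-→d8:-→d9:-→d10:-→d11:H5  best=H5
  add 54.200.117.96/28 -> H1 at depth 28
  ? 127.218.26.93  path d0:H4→d1:-→d2:-→d3:-→d4:-→d5:-→d6:-→d7:-→d8:-→d9:-→d10:-→d11:H5→d12:H5→d13:-→d14:-→d15:-→d16:H5→d17:-  best=H5
  del 54.200.112.0/20 (clear depth 20)
  add 54.192.0.0/12 -> H6 at depth 12
  ? 54.200.117.96  path d0:H4→d1:-→d2:-→d3:-→d4:-→d5:-→d6:-→d7:-→d8:-→d9:-→d10:-→d11:-→d12:H6→d13:-→d14:-→d15:-→d16:-→d17:-→d18:-→d19:-→d20:-→d21:-→d22:-→d23:-→d24:-→d25:-→d26:-→d27:-→d28:H1  best=H1
  ? 127.218.81.11  path d0:H4→d1:-→d2:-→d3:-→d4:-→d5:-→d6:-→d7:-→d8:-→d9:-→d10:-→d11:H5→d12:H5→d13:-→d14:-→d15:-→d16:H5→d17:-→d18:-→d19:-→d20:-→d21:-→d22:-→d23:-→d24:H1  best=H1
  ? 209.67.25.192  path d0:H4  best=H4
  ? 54.200.117.108  path d0:H4→d1:-→d2:-→d3:-→d4:-→d5:-→d6:-→d7:-→d8:-→d9:-→d10:-→d11:-→d12:H6→d13:-→d14:-→d15:-→d16:-→d17:-→d18:-→d19:-→d20:-→d21:-→d22:-→d23:-→d24:-→d25:-→d26:-→d27:-→d28:H1→d29:-→d30:-→d31:-→d32:H2  best=H2
  add 54.200.112.0/20 -> H5 at depth 20
  ? 127.218.0.21  path d0:H4→d1:-→d2:-→d3:-→d4:-→d5:-→d6:-→d7:-→d8:-→d9:-→d10:-→d11:H5→d12:H5→d13:-→d14:-→d15:-→d16:H5→d17:-  best=H5
  ? 127.218.81.0  path d0:H4→d1:-→d2:-→d3:-→d4:-→d5:-→d6:-→d7:-→d8:-→d9:-→d10:-→d11:H5→d12:H5→d13:-→d14:-→d15:-→d16:H5→d17:-→d18:-→d19:-→d20:-→d21:-→d22:-→d23:-→d24:H1  best=H1
  add 127.218.0.0/16 -> H4 at depth 16
  ? 54.200.112.0  path d0:H4→d1:-→d2:-→d3:-→d4:-→d5:-→d6:-→d7:-→d8:-→d9:-→d10:-→d11:-→d12:H6→d13:-→d14:-→d15:-→d16:-→d17:-→d18:-→d19:-→d20:H5→d21:-  best=H5
  ? 54.200.112.2  path d0:H4→d1:-→d2:-→d3:-→d4:-→d5:-→d6:-→d7:-→d8:-→d9:-→d10:-→d11:-→d12:H6→d13:-→d14:-→d15:-→d16:-→d17:-→d18:-→d19:-→d20:H5→d21:-  best=H5
  add 54.200.116.0/22 -> H1 at depth 22

== LOOKUPS ==
["H5","H5","H5","H5","no-route","H5","H5","H5","H1","H1","H4","H2","H5","H1","H5","H5"]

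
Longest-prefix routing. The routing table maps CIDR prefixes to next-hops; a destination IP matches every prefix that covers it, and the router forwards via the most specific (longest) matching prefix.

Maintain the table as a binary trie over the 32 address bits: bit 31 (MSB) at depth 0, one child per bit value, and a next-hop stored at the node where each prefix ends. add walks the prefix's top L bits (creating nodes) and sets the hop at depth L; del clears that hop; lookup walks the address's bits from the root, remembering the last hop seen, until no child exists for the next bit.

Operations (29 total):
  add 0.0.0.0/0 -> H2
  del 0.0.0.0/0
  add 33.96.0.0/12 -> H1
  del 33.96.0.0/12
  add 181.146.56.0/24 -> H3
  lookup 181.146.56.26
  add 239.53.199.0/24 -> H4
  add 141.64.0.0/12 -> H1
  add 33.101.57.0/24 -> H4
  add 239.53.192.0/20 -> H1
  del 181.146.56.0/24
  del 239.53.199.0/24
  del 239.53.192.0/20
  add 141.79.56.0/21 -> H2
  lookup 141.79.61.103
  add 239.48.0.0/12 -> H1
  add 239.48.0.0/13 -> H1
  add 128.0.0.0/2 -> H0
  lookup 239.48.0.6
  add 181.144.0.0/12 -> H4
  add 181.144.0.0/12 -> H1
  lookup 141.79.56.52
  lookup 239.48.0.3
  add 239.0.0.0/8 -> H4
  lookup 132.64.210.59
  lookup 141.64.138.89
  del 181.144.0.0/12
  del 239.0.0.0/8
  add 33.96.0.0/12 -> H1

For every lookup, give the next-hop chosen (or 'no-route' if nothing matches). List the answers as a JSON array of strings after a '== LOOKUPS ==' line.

Process each operation:
  add 0.0.0.0/0 -> H2 at depth 0
  del 0.0.0.0/0 (clear depth 0)
  add 33.96.0.0/12 -> H1 at depth 12
  del 33.96.0.0/12 (clear depth 12)
  add 181.146.56.0/24 -> H3 at depth 24
  lookup 181.146.56.26: bits 101101011001001000111000 walk d0:-→d1:-→d2:-→d3:-→d4:-→d5:-→d6:-→d7:-→d8:-→d9:-→d10:-→d11:-→d12:-→d13:-→d14:-→d15:-→d16:-→d17:-→d18:-→d19:-→d20:-→d21:-→d22:-→d23:-→d24:H3 -> H3
  add 239.53.199.0/24 -> H4 at depth 24
  add 141.64.0.0/12 -> H1 at depth 12
  add 33.101.57.0/24 -> H4 at depth 24
  add 239.53.192.0/20 -> H1 at depth 20
  del 181.146.56.0/24 (clear depth 24)
  del 239.53.199.0/24 (clear depth 24)
  del 239.53.192.0/20 (clear depth 20)
  add 141.79.56.0/21 -> H2 at depth 21
  lookup 141.79.61.103: bits 100011010100111100111 walk d0:-→d1:-→d2:-→d3:-→d4:-→d5:-→d6:-→d7:-→d8:-→d9:-→d10:-→d11:-→d12:H1→d13:-→d14:-→d15:-→d16:-→d17:-→d18:-→d19:-→d20:-→d21:H2 -> H2
  add 239.48.0.0/12 -> H1 at depth 12
  add 239.48.0.0/13 -> H1 at depth 13
  add 128.0.0.0/2 -> H0 at depth 2
  lookup 239.48.0.6: bits 1110111100110 walk d0:-→d1:-→d2:-→d3:-→d4:-→d5:-→d6:-→d7:-→d8:-→d9:-→d10:-→d11:-→d12:H1→d13:H1 -> H1
  add 181.144.0.0/12 -> H4 at depth 12
  add 181.144.0.0/12 -> H1 at depth 12
  lookup 141.79.56.52: bits 100011010100111100111 walk d0:-→d1:-→d2:H0→d3:-→d4:-→d5:-→d6:-→d7:-→d8:-→d9:-→d10:-→d11:-→d12:H1→d13:-→d14:-→d15:-→d16:-→d17:-→d18:-→d19:-→d20:-→d21:H2 -> H2
  lookup 239.48.0.3: bits 1110111100110 walk d0:-→d1:-→d2:-→d3:-→d4:-→d5:-→d6:-→d7:-→d8:-→d9:-→d10:-→d11:-→d12:H1→d13:H1 -> H1
  add 239.0.0.0/8 -> H4 at depth 8
  lookup 132.64.210.59: bits 1000 walk d0:-→d1:-→d2:H0→d3:-→d4:- -> H0
  lookup 141.64.138.89: bits 100011010100 walk d0:-→d1:-→d2:H0→d3:-→d4:-→d5:-→d6:-→d7:-→d8:-→d9:-→d10:-→d11:-→d12:H1 -> H1
  del 181.144.0.0/12 (clear depth 12)
  del 239.0.0.0/8 (clear depth 8)
  add 33.96.0.0/12 -> H1 at depth 12

== LOOKUPS ==
["H3","H2","H1","H2","H1","H0","H1"]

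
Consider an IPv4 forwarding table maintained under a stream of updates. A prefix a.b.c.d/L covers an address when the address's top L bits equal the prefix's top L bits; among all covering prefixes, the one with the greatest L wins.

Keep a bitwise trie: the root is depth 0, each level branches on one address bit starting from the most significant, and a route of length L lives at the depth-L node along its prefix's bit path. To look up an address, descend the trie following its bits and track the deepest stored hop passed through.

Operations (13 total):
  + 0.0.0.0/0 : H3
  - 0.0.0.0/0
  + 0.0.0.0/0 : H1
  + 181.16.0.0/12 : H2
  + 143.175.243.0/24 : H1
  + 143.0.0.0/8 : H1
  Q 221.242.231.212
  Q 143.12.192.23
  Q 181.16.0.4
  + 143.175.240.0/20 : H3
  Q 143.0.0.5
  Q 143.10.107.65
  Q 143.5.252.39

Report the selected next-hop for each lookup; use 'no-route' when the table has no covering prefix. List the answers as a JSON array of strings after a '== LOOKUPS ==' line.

Trace:
  + 0.0.0.0/0 (H3) depth=0
  - 0.0.0.0/0 clear@0
  + 0.0.0.0/0 (H1) depth=0
  + 181.16.0.0/12 (H2) depth=12
  + 143.175.243.0/24 (H1) depth=24
  + 143.0.0.0/8 (H1) depth=8
  ? 221.242.231.212  path d0:H1→d1:-  best=H1
  ? 143.12.192.23  path d0:H1→d1:-→d2:-→d3:-→d4:-→d5:-→d6:-→d7:-→d8:H1  best=H1
  ? 181.16.0.4  path d0:H1→d1:-→d2:-→d3:-→d4:-→d5:-→d6:-→d7:-→d8:-→d9:-→d10:-→d11:-→d12:H2  best=H2
  + 143.175.240.0/20 (H3) depth=20
  ? 143.0.0.5  path d0:H1→d1:-→d2:-→d3:-→d4:-→d5:-→d6:-→d7:-→d8:H1  best=H1
  ? 143.10.107.65  path d0:H1→d1:-→d2:-→d3:-→d4:-→d5:-→d6:-→d7:-→d8:H1  best=H1
  ? 143.5.252.39  path d0:H1→d1:-→d2:-→d3:-→d4:-→d5:-→d6:-→d7:-→d8:H1  best=H1

== LOOKUPS ==
["H1","H1","H2","H1","H1","H1"]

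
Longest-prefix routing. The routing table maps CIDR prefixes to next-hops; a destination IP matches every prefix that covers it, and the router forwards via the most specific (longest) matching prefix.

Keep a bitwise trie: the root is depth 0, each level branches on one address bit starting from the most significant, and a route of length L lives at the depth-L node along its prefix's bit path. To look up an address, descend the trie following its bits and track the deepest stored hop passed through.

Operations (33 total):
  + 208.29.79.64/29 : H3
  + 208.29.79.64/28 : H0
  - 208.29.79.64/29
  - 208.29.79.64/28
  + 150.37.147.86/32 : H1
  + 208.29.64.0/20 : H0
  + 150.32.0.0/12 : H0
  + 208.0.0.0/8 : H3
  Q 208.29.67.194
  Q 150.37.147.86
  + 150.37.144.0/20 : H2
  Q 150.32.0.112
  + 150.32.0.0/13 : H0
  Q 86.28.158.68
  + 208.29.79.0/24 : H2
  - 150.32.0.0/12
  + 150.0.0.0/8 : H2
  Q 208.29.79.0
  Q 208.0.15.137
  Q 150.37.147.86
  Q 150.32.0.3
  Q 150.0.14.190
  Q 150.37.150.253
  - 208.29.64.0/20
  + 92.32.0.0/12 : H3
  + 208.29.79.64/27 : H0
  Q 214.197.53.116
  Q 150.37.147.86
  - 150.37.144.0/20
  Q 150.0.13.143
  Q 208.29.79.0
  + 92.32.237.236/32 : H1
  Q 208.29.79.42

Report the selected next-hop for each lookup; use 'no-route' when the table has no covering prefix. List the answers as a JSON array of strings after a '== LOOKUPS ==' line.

Trace:
  add 208.29.79.64/29 -> H3 at depth 29
  add 208.29.79.64/28 -> H0 at depth 28
  - 208.29.79.64/29 clear@29
  - 208.29.79.64/28 clear@28
  add 150.37.147.86/32 -> H1 at depth 32
  add 208.29.64.0/20 -> H0 at depth 20
  add 150.32.0.0/12 -> H0 at depth 12
  add 208.0.0.0/8 -> H3 at depth 8
  Q 208.29.67.194: descend 11010000000111010100 ; hops seen [H3,H0] ; pick H0
  Q 150.37.147.86: descend 10010110001001011001001101010110 ; hops seen [H0,H1] ; pick H1
  add 150.37.144.0/20 -> H2 at depth 20
  Q 150.32.0.112: descend 1001011000100 ; hops seen [H0] ; pick H0
  add 150.32.0.0/13 -> H0 at depth 13
  Q 86.28.158.68: descend ε ; hops seen [∅] ; pick no-route
  add 208.29.79.0/24 -> H2 at depth 24
  - 150.32.0.0/12 clear@12
  add 150.0.0.0/8 -> H2 at depth 8
  Q 208.29.79.0: descend 1101000000011101010011110 ; hops seen [H3,H0,H2] ; pick H2
  Q 208.0.15.137: descend 11010000000 ; hops seen [H3] ; pick H3
  Q 150.37.147.86: descend 10010110001001011001001101010110 ; hops seen [H2,H0,H2,H1] ; pick H1
  Q 150.32.0.3: descend 1001011000100 ; hops seen [H2,H0] ; pick H0
  Q 150.0.14.190: descend 1001011000 ; hops seen [H2] ; pick H2
  Q 150.37.150.253: descend 100101100010010110010 ; hops seen [H2,H0,H2] ; pick H2
  - 208.29.64.0/20 clear@20
  add 92.32.0.0/12 -> H3 at depth 12
  add 208.29.79.64/27 -> H0 at depth 27
  Q 214.197.53.116: descend 11010 ; hops seen [∅] ; pick no-route
  Q 150.37.147.86: descend 10010110001001011001001101010110 ; hops seen [H2,H0,H2,H1] ; pick H1
  - 150.37.144.0/20 clear@20
  Q 150.0.13.143: descend 1001011000 ; hops seen [H2] ; pick H2
  Q 208.29.79.0: descend 1101000000011101010011110 ; hops seen [H3,H2] ; pick H2
  add 92.32.237.236/32 -> H1 at depth 32
  Q 208.29.79.42: descend 1101000000011101010011110 ; hops seen [H3,H2] ; pick H2

== LOOKUPS ==
["H0","H1","H0","no-route","H2","H3","H1","H0","H2","H2","no-route","H1","H2","H2","H2"]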